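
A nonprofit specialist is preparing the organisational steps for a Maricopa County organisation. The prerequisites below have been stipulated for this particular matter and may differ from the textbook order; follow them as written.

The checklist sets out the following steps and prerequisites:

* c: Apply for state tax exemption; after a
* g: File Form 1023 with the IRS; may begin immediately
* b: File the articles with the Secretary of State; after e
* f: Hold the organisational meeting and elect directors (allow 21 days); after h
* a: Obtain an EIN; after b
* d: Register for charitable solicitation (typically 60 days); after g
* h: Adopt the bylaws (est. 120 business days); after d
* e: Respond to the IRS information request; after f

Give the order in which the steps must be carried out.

g d h f e b a c

g has no prerequisites → g first.
Next only d has its prerequisites met → d.
h needed d, now all done → h.
f is the only step now ready → f.
That leaves e as the only ready step → e.
b needed e, now all done → b.
That leaves a as the only ready step → a.
c needed a, now all done → c.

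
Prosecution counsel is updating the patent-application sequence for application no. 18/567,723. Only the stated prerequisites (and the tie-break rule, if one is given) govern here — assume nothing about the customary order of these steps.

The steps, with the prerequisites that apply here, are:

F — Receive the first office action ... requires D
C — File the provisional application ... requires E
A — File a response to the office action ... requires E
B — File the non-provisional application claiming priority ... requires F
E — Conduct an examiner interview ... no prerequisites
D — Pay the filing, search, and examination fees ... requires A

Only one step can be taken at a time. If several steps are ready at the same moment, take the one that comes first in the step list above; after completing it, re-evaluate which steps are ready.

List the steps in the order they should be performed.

E has no prerequisites → E first.
Now C and A have their prerequisites met. C is listed earlier, so C next.
A needed E, now all done → A.
D needed A, now all done → D.
F is the only step now ready → F.
B needed F, now all done → B.

E → C → A → D → F → B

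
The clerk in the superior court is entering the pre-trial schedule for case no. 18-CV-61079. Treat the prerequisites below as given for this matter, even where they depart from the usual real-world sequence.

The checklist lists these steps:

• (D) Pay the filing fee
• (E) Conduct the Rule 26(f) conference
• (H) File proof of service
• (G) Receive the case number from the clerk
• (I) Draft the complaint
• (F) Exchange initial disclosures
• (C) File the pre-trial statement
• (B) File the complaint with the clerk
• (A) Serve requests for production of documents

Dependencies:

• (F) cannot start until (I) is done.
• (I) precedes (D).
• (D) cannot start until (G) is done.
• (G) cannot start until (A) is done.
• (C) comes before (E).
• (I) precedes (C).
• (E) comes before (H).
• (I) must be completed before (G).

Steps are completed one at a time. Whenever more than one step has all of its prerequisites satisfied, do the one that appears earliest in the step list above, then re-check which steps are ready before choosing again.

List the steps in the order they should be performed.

(I), (B) and (A) have no prerequisites; (I) is listed earlier, so (I) is first.
Now (F), (C), (B) and (A) have their prerequisites met. (F) is listed earlier, so (F) next.
(C), (B) and (A) are all available; (C) is listed earlier → (C).
(E) now also ready, so the ready set is {(E), (B), (A)}; (E) is listed earlier → (E).
(H) now also ready, so the ready set is {(H), (B), (A)}; (H) is listed earlier → (H).
Ready: (B) and (A). (B) is listed earlier → (B).
(A) is the only step now ready → (A).
(G) needed (I) and (A), now all done → (G).
Next only (D) has its prerequisites met → (D).

(I), (F), (C), (E), (H), (B), (A), (G), (D)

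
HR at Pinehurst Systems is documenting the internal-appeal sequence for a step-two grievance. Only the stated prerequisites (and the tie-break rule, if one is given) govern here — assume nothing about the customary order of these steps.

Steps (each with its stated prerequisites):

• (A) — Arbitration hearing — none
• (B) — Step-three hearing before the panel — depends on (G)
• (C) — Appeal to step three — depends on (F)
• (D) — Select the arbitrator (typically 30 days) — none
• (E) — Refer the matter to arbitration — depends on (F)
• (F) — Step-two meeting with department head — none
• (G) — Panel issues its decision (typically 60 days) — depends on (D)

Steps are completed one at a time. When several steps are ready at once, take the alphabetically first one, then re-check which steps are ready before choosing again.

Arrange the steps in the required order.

(A) (D) (F) (C) (E) (G) (B)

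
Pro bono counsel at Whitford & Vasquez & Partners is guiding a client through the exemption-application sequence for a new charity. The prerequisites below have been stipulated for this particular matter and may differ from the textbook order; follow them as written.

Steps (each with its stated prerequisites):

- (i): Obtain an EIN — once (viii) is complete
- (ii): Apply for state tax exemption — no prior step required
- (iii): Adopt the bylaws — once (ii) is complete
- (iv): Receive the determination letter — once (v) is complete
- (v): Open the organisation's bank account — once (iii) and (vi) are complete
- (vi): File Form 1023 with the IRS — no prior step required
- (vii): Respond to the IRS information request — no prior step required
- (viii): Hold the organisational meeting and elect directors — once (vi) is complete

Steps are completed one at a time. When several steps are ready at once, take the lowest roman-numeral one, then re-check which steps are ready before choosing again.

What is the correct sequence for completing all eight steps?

Nothing is required for (ii), (vi) and (vii). (ii) has the earlier label → (ii) first.
(iii), (vi) and (vii) are all available; (iii) has the earlier label → (iii).
(vi) and (vii) are both available; (vi) has the earlier label → (vi).
(v) and (viii) now also ready, so the ready set is {(v), (vii), (viii)}; (v) has the earlier label → (v).
(iv) now also ready, so the ready set is {(iv), (vii), (viii)}; (iv) has the earlier label → (iv).
Now (vii) and (viii) have their prerequisites met. (vii) has the earlier label, so (vii) next.
(viii) needed (vi), now all done → (viii).
(i) needed (viii), now all done → (i).

(ii) → (iii) → (vi) → (v) → (iv) → (vii) → (viii) → (i)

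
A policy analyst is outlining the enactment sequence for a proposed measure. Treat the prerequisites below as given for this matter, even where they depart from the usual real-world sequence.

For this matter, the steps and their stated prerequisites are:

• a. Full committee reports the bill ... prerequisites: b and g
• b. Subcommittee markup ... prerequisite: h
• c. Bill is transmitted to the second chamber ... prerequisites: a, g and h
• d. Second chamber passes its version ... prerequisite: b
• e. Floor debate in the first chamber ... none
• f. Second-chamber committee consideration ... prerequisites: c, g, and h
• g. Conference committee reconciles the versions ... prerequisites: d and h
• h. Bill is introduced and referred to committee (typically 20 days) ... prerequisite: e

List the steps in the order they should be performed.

e → h → b → d → g → a → c → f

e is the only step with nothing outstanding, so it goes first.
h is the only step now ready → h.
b needed h, now all done → b.
d is the only step now ready → d.
g needed d and h, now all done → g.
That leaves a as the only ready step → a.
Next only c has its prerequisites met → c.
That leaves f as the only ready step → f.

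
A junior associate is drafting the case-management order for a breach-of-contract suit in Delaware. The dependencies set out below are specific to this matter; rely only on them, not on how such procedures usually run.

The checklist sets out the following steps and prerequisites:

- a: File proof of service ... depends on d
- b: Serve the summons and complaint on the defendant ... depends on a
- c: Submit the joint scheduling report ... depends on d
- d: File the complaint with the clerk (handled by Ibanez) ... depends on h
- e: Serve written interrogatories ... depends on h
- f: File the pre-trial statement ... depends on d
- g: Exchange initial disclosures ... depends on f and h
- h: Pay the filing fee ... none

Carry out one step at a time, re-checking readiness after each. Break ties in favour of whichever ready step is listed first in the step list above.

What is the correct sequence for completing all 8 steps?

h, d, a, b, c, e, f, g

Only h has no prerequisites, so it is first.
Now d and e have their prerequisites met. d is listed earlier, so d next.
a, c and f now also ready, so the ready set is {a, c, e, f}; a is listed earlier → a.
b now also ready, so the ready set is {b, c, e, f}; b is listed earlier → b.
Now c, e and f have their prerequisites met. c is listed earlier, so c next.
Ready: e and f. e is listed earlier → e.
That leaves f as the only ready step → f.
g needed f and h, now all done → g.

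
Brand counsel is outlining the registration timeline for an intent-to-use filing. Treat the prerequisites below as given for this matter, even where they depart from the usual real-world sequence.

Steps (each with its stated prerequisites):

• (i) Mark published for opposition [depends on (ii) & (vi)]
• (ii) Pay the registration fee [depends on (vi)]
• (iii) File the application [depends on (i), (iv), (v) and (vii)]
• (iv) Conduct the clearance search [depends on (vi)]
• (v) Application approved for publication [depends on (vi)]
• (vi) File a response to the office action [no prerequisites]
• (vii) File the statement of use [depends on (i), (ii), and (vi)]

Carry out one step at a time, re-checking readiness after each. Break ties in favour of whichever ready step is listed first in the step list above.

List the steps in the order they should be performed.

(vi) (ii) (i) (iv) (v) (vii) (iii)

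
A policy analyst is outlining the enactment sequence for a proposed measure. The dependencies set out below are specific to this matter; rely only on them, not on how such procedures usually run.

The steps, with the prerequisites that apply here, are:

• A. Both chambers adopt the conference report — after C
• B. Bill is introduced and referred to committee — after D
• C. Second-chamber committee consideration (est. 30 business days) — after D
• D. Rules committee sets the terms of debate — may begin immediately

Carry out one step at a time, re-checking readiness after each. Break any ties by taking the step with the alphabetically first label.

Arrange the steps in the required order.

D is the only step with nothing outstanding, so it goes first.
B and C are both available; B has the earlier label → B.
C is the only step now ready → C.
A is the only step now ready → A.

D B C A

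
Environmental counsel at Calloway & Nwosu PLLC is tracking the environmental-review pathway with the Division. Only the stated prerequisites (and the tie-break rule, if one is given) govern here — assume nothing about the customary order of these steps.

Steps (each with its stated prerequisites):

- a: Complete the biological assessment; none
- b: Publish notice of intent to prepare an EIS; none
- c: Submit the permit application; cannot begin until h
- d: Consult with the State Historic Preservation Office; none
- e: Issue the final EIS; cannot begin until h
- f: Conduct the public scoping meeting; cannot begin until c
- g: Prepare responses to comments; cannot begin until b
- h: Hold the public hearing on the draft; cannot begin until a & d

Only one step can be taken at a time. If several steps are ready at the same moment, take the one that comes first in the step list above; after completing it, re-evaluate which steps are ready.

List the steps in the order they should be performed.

a b d g h c e f

a, b and d have no prerequisites; a is listed earlier, so a is first.
Now b and d have their prerequisites met. b is listed earlier, so b next.
d and g are both available; d is listed earlier → d.
Now g and h have their prerequisites met. g is listed earlier, so g next.
h needed a and d, now all done → h.
c and e are both available; c is listed earlier → c.
e and f are both available; e is listed earlier → e.
Next only f has its prerequisites met → f.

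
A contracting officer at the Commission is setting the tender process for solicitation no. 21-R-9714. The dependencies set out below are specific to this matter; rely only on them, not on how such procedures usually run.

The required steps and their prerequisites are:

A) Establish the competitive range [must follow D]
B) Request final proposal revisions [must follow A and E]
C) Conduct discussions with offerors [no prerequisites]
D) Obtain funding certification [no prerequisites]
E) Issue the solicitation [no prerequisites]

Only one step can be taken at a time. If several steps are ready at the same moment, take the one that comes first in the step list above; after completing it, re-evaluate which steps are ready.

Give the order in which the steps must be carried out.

C → D → A → E → B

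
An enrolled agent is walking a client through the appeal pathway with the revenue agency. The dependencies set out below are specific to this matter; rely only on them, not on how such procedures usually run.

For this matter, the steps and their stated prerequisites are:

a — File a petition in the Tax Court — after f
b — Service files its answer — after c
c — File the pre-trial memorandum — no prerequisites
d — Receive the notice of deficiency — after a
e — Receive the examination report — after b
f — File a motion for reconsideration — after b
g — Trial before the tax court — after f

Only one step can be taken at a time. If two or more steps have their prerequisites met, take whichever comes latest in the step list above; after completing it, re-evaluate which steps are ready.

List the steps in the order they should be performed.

c has no prerequisites → c first.
b is the only step now ready → b.
Ready: f and e. f is listed later → f.
Ready: g, e and a. g is listed later → g.
e and a are both available; e is listed later → e.
Next only a has its prerequisites met → a.
d needed a, now all done → d.

c, b, f, g, e, a, d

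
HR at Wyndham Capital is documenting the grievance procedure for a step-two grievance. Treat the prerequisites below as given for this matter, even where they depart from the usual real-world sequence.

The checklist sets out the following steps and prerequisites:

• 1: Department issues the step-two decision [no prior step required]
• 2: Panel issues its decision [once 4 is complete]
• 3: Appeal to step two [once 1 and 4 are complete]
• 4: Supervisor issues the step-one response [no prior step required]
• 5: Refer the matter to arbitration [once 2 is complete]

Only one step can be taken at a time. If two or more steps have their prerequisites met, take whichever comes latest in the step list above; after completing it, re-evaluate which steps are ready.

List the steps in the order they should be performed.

4 → 2 → 5 → 1 → 3

4 and 1 have no prerequisites; 4 is listed later, so 4 is first.
2 now also ready, so the ready set is {2, 1}; 2 is listed later → 2.
Ready: 5 and 1. 5 is listed later → 5.
Next only 1 has its prerequisites met → 1.
3 is the only step now ready → 3.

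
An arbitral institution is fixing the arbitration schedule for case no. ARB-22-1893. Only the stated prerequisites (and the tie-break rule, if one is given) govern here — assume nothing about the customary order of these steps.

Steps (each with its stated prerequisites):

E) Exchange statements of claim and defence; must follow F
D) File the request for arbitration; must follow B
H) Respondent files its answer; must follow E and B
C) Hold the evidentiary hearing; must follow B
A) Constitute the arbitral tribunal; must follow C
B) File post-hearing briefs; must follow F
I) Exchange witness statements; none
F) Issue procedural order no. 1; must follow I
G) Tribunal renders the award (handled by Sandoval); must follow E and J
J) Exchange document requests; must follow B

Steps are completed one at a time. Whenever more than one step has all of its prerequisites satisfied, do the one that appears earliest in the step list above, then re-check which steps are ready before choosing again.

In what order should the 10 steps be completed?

I, F, E, B, D, H, C, A, J, G

I is the only step with nothing outstanding, so it goes first.
F needed I, now all done → F.
Now E and B have their prerequisites met. E is listed earlier, so E next.
B needed F, now all done → B.
D, H, C and J are all available; D is listed earlier → D.
Ready: H, C and J. H is listed earlier → H.
Now C and J have their prerequisites met. C is listed earlier, so C next.
Now A and J have their prerequisites met. A is listed earlier, so A next.
J is the only step now ready → J.
G is the only step now ready → G.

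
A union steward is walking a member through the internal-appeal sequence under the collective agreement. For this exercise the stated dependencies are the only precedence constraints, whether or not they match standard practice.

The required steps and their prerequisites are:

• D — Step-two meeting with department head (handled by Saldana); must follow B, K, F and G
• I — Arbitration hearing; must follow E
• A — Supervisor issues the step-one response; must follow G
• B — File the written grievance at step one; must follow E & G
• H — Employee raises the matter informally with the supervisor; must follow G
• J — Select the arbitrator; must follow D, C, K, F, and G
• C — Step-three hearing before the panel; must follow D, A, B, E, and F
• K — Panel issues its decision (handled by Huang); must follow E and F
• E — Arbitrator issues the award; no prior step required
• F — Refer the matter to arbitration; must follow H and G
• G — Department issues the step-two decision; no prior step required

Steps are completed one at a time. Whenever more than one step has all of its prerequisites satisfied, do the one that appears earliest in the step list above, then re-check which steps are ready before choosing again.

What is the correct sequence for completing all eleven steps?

E → I → G → A → B → H → F → K → D → C → J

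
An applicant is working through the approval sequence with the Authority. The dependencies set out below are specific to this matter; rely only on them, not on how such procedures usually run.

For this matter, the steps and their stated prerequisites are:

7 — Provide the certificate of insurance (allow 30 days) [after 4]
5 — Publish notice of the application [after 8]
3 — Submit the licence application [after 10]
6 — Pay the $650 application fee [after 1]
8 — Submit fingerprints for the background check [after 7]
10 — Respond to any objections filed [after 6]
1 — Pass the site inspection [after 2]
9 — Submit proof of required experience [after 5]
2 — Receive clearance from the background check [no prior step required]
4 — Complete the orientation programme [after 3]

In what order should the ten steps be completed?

2 is the only step with nothing outstanding, so it goes first.
1 is the only step now ready → 1.
6 needed 1, now all done → 6.
Next only 10 has its prerequisites met → 10.
That leaves 3 as the only ready step → 3.
That leaves 4 as the only ready step → 4.
7 needed 4, now all done → 7.
Next only 8 has its prerequisites met → 8.
5 needed 8, now all done → 5.
9 needed 5, now all done → 9.

2 1 6 10 3 4 7 8 5 9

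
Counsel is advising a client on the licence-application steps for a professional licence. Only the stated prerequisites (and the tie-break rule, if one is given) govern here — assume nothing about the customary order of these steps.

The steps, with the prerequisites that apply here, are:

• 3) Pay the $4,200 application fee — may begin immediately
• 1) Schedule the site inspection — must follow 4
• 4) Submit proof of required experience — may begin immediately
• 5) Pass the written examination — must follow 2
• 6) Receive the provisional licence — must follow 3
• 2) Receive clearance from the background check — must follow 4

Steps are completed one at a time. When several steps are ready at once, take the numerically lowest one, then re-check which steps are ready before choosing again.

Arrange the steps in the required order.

3 and 4 have no prerequisites; 3 has the earlier label, so 3 is first.
Now 4 and 6 have their prerequisites met. 4 has the earlier label, so 4 next.
1, 2 and 6 are all available; 1 has the earlier label → 1.
Ready: 2 and 6. 2 has the earlier label → 2.
5 now also ready, so the ready set is {5, 6}; 5 has the earlier label → 5.
6 needed 3, now all done → 6.

3 4 1 2 5 6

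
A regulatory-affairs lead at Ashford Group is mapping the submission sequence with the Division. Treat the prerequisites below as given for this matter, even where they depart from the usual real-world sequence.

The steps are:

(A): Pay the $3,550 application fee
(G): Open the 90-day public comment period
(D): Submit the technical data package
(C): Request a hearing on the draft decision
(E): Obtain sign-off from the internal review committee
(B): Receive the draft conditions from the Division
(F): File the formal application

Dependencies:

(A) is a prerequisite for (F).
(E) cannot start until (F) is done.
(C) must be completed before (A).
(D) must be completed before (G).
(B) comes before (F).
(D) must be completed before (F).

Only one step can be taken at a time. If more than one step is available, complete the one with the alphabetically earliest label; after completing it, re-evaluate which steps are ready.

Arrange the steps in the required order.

(B), (C) and (D) have no prerequisites; (B) has the earlier label, so (B) is first.
(C) and (D) are both available; (C) has the earlier label → (C).
(A) now also ready, so the ready set is {(A), (D)}; (A) has the earlier label → (A).
Next only (D) has its prerequisites met → (D).
Now (F) and (G) have their prerequisites met. (F) has the earlier label, so (F) next.
(E) now also ready, so the ready set is {(E), (G)}; (E) has the earlier label → (E).
Next only (G) has its prerequisites met → (G).

(B), (C), (A), (D), (F), (E), (G)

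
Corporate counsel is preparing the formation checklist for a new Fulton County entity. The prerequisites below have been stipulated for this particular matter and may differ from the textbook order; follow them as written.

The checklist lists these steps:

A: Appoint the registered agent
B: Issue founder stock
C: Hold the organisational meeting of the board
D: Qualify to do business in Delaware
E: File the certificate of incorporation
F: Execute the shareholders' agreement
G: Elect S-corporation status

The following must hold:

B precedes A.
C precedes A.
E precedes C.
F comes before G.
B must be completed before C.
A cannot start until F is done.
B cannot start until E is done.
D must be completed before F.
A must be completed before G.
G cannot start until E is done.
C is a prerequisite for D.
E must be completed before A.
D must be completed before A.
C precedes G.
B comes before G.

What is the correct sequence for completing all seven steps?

E → B → C → D → F → A → G

E has no prerequisites → E first.
Next only B has its prerequisites met → B.
Next only C has its prerequisites met → C.
That leaves D as the only ready step → D.
F needed D, now all done → F.
A needed B, C, D, E and F, now all done → A.
That leaves G as the only ready step → G.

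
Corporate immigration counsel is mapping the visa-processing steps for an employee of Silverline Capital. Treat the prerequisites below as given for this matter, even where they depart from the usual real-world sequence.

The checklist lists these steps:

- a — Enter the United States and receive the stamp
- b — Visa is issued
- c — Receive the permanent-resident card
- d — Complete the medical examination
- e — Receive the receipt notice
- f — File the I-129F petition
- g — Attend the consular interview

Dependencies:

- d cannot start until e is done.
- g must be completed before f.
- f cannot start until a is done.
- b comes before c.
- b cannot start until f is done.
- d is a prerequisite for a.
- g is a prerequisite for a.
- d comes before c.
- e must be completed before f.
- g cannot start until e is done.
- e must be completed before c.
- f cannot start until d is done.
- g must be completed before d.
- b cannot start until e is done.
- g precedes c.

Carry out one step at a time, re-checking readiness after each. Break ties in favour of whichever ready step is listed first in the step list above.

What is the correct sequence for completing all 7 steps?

e, g, d, a, f, b, c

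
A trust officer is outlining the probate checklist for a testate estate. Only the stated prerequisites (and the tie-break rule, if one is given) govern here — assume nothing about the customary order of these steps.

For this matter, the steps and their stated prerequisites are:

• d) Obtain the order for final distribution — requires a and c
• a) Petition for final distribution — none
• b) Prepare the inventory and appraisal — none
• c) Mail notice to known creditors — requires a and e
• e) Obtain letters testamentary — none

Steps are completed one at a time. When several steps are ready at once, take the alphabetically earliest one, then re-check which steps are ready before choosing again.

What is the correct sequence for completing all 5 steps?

Nothing is required for a, b and e. a has the earlier label → a first.
b and e are both available; b has the earlier label → b.
Next only e has its prerequisites met → e.
c needed a and e, now all done → c.
d needed a and c, now all done → d.

a, b, e, c, d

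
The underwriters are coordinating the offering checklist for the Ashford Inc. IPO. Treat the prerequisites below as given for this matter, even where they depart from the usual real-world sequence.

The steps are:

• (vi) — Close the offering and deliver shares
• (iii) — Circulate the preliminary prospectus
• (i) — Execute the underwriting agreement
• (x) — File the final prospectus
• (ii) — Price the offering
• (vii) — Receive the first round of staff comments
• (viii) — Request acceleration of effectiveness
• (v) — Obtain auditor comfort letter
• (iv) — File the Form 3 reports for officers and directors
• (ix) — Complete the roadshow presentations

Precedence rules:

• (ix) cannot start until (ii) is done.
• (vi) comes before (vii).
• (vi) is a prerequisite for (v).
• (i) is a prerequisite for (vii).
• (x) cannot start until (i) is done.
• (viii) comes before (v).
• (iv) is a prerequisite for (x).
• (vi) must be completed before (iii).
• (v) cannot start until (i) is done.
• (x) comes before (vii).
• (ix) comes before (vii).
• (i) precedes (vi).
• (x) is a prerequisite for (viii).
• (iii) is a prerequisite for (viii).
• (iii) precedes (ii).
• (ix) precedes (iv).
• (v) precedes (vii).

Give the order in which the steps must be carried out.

(i), (vi), (iii), (ii), (ix), (iv), (x), (viii), (v), (vii)

(i) has no prerequisites → (i) first.
(vi) needed (i), now all done → (vi).
(iii) is the only step now ready → (iii).
(ii) needed (iii), now all done → (ii).
Next only (ix) has its prerequisites met → (ix).
(iv) is the only step now ready → (iv).
(x) needed (i) and (iv), now all done → (x).
Next only (viii) has its prerequisites met → (viii).
Next only (v) has its prerequisites met → (v).
Next only (vii) has its prerequisites met → (vii).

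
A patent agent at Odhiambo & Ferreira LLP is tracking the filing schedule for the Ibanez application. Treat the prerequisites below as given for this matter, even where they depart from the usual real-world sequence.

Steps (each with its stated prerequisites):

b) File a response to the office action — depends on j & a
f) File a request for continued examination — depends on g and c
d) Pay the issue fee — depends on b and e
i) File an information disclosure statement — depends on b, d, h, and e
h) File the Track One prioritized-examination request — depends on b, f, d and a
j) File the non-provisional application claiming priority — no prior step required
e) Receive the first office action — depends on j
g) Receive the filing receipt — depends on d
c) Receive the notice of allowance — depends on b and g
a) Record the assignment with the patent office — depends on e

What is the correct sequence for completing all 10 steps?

j is the only step with nothing outstanding, so it goes first.
e needed j, now all done → e.
a needed e, now all done → a.
b needed j and a, now all done → b.
d needed b and e, now all done → d.
g needed d, now all done → g.
c needed b and g, now all done → c.
f needed g and c, now all done → f.
h needed b, f, d and a, now all done → h.
That leaves i as the only ready step → i.

j, e, a, b, d, g, c, f, h, i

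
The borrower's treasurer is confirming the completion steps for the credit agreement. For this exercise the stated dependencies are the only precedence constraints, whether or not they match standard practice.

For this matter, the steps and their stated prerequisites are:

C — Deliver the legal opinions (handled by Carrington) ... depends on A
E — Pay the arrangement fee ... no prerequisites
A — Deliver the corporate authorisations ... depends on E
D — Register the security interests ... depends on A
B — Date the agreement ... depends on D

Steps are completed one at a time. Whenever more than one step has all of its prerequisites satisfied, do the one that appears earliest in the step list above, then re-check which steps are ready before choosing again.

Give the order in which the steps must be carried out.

E → A → C → D → B

Only E has no prerequisites, so it is first.
A is the only step now ready → A.
Now C and D have their prerequisites met. C is listed earlier, so C next.
Next only D has its prerequisites met → D.
B needed D, now all done → B.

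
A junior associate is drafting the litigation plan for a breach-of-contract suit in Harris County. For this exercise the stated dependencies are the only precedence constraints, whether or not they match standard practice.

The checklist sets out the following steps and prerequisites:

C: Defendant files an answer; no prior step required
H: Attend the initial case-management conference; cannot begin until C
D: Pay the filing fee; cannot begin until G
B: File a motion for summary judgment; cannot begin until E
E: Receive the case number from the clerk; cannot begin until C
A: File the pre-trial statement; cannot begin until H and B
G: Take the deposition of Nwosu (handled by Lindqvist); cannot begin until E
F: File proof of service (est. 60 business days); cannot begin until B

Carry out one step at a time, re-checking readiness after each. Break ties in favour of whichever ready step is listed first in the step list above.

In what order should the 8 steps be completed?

C → H → E → B → A → G → D → F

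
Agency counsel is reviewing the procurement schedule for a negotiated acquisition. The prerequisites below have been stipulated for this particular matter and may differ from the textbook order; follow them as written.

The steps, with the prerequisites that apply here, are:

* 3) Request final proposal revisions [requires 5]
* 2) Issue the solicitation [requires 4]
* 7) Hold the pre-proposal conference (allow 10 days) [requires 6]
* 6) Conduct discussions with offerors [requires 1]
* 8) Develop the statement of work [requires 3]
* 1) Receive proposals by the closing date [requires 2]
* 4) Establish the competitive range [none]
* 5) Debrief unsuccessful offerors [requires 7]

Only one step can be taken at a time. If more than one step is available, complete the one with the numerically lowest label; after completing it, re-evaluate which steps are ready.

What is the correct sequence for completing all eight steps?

4, 2, 1, 6, 7, 5, 3, 8

4 is the only step with nothing outstanding, so it goes first.
2 needed 4, now all done → 2.
That leaves 1 as the only ready step → 1.
That leaves 6 as the only ready step → 6.
7 needed 6, now all done → 7.
5 is the only step now ready → 5.
Next only 3 has its prerequisites met → 3.
8 needed 3, now all done → 8.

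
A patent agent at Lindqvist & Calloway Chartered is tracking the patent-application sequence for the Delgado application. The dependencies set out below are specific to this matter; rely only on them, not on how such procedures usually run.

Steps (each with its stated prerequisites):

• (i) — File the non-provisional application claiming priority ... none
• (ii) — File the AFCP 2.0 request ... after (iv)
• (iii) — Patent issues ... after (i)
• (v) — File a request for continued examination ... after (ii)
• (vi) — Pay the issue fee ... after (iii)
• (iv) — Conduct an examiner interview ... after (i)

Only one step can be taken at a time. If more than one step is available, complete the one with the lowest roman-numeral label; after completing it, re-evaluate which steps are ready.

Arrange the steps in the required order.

(i), (iii), (iv), (ii), (v), (vi)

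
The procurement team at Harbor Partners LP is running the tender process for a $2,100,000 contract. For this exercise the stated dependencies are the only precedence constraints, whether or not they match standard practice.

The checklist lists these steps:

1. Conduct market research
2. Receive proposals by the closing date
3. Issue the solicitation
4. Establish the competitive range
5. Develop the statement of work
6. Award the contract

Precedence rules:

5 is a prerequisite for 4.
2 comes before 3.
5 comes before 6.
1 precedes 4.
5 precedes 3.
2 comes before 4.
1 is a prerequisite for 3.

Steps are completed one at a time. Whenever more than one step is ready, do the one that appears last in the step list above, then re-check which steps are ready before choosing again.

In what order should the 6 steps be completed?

5 6 2 1 4 3

5, 2 and 1 have no prerequisites; 5 is listed later, so 5 is first.
6 now also ready, so the ready set is {6, 2, 1}; 6 is listed later → 6.
Ready: 2 and 1. 2 is listed later → 2.
Next only 1 has its prerequisites met → 1.
4 and 3 are both available; 4 is listed later → 4.
That leaves 3 as the only ready step → 3.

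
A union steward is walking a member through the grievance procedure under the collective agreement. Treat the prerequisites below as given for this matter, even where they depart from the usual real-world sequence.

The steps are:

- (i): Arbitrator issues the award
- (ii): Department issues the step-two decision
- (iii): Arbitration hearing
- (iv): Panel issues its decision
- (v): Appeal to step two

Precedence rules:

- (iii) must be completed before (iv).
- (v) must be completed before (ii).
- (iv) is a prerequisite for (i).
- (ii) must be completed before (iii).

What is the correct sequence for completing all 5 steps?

Only (v) has no prerequisites, so it is first.
That leaves (ii) as the only ready step → (ii).
(iii) needed (ii), now all done → (iii).
(iv) needed (iii), now all done → (iv).
(i) needed (iv), now all done → (i).

(v), (ii), (iii), (iv), (i)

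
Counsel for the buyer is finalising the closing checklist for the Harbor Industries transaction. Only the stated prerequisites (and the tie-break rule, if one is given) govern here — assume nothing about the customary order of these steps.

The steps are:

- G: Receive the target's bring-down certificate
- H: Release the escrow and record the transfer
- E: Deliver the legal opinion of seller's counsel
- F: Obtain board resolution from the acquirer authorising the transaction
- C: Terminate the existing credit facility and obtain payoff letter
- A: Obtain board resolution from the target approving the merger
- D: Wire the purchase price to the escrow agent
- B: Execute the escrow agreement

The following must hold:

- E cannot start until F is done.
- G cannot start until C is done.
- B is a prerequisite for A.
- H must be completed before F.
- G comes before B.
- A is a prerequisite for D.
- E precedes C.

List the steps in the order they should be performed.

H has no prerequisites → H first.
Next only F has its prerequisites met → F.
E needed F, now all done → E.
C needed E, now all done → C.
Next only G has its prerequisites met → G.
B is the only step now ready → B.
Next only A has its prerequisites met → A.
D is the only step now ready → D.

H → F → E → C → G → B → A → D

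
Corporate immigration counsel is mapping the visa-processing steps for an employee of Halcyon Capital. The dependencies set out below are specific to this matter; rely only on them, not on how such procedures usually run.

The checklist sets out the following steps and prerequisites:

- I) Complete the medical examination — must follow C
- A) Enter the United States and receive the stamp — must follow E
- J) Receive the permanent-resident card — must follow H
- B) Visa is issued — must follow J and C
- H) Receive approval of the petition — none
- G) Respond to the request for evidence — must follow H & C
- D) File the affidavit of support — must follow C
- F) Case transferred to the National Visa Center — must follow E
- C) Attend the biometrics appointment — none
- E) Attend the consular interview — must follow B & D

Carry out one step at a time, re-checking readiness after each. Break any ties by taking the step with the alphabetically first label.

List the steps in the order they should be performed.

C, D, H, G, I, J, B, E, A, F

C and H have no prerequisites; C has the earlier label, so C is first.
D and I now also ready, so the ready set is {D, H, I}; D has the earlier label → D.
H and I are both available; H has the earlier label → H.
G and J now also ready, so the ready set is {G, I, J}; G has the earlier label → G.
Ready: I and J. I has the earlier label → I.
J needed H, now all done → J.
That leaves B as the only ready step → B.
That leaves E as the only ready step → E.
Ready: A and F. A has the earlier label → A.
F needed E, now all done → F.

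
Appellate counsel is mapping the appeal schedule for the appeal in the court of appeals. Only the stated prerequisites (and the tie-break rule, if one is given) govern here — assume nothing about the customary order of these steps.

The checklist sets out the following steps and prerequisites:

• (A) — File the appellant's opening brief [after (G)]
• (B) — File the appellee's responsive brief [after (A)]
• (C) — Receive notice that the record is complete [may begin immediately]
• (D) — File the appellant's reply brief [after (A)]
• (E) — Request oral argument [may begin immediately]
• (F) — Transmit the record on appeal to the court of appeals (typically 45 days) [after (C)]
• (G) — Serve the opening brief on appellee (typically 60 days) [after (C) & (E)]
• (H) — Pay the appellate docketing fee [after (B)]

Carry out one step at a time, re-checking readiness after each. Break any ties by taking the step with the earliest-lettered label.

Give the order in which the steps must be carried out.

(C) and (E) have no prerequisites; (C) has the earlier label, so (C) is first.
Ready: (E) and (F). (E) has the earlier label → (E).
(F) and (G) are both available; (F) has the earlier label → (F).
(G) needed (C) and (E), now all done → (G).
That leaves (A) as the only ready step → (A).
(B) and (D) are both available; (B) has the earlier label → (B).
(H) now also ready, so the ready set is {(D), (H)}; (D) has the earlier label → (D).
(H) needed (B), now all done → (H).

(C), (E), (F), (G), (A), (B), (D), (H)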